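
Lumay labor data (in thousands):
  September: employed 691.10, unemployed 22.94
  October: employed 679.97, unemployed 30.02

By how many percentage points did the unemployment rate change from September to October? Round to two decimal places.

September: labor force = 691.10 + 22.94 = 714.04; u = 22.94/714.04 = 3.21%.
October: labor force = 679.97 + 30.02 = 709.99; u = 30.02/709.99 = 4.23%.
Change = 4.23% − 3.21% = +1.02 pp.

The unemployment rate changed by +1.02 percentage points.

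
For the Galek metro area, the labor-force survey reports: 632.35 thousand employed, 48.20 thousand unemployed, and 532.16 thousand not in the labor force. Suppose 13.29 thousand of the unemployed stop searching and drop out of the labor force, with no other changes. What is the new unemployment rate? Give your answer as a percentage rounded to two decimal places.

New unemployment rate ≈ 5.23%.

Initially, labor force = 632.35 + 48.20 = 680.55 thousand, so u = 48.20/680.55 = 7.08%.
After the change, unemployed and labor force both fall by 13.29 → E = 632.35, U = 34.91, labor force = 667.26 thousand.
New unemployment rate = 34.91 / 667.26 = 5.23%.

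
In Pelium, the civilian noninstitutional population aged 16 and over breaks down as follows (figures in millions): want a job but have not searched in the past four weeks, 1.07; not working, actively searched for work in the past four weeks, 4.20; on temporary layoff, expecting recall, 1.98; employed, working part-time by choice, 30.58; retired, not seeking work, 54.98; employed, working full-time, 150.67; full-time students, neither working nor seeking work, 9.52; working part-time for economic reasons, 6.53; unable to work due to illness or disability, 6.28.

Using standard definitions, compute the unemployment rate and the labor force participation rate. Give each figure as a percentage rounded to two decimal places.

Employed = 30.58 + 150.67 + 6.53 = 187.78 million (anyone who worked, including part-time for economic reasons, counts as employed).
Unemployed = 4.20 + 1.98 = 6.18 million (jobless and actively searching, or on temporary layoff).
Labor force = 187.78 + 6.18 = 193.96 million.
Not in labor force = 1.07 + 54.98 + 9.52 + 6.28 = 71.85 million (those not working and not actively searching are outside the labor force — including those who want a job but have given up searching).
Civilian working-age population = 193.96 + 71.85 = 265.81 million.
Unemployment rate = 6.18 / 193.96 = 3.19%.
Labor force participation rate = 193.96 / 265.81 = 72.97%.

Unemployment rate ≈ 3.19%; labor force participation rate ≈ 72.97%.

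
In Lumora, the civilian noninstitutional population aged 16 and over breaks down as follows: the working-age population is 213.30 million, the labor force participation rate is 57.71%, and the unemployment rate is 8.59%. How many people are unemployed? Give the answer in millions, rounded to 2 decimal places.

About 10.57 million are unemployed.

Labor force = 0.5771 × 213.30 = 123.10 million.
Unemployed = 0.0859 × 123.10 ≈ 10.57 million.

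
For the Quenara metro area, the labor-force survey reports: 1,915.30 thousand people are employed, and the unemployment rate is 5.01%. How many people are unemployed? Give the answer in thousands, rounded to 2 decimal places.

Let U be the number unemployed. The labor force is E + U, and U/(E+U) = 0.0501.
So U = 0.0501 × 1,915.30 / (1 − 0.0501) = 95.9565 / 0.9499 ≈ 101.02 thousand.

About 101.02 thousand are unemployed.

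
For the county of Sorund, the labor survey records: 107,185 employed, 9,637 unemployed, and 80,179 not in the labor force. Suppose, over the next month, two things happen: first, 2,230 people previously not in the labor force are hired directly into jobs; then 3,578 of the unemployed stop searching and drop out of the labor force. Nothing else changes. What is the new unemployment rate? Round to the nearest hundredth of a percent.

New unemployment rate ≈ 5.25%.

Initially, labor force = 107,185 + 9,637 = 116,822, so u = 9,637/116,822 = 8.25%.
After the first change, employed and labor force both rise by 2,230; unemployed unchanged → E = 109,415, U = 9,637, labor force = 119,052.
After the second change, unemployed and labor force both fall by 3,578 → E = 109,415, U = 6,059, labor force = 115,474.
New unemployment rate = 6,059 / 115,474 = 5.25%.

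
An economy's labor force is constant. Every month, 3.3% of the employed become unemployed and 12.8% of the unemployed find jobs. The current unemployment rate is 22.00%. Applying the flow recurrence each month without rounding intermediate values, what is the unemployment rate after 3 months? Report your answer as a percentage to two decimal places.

With a fixed labor force, u_{t+1} = u_t + s·(1−u_t) − f·u_t = u_t·(1−s−f) + s.
Here 1−s−f = 0.839 and s = 0.033.
u_1 = 0.220000 × 0.839 + 0.033 = 0.217580.
u_2 = 0.217580 × 0.839 + 0.033 = 0.215550.
u_3 = 0.215550 × 0.839 + 0.033 = 0.213846.

Unemployment rate after three months ≈ 21.38%.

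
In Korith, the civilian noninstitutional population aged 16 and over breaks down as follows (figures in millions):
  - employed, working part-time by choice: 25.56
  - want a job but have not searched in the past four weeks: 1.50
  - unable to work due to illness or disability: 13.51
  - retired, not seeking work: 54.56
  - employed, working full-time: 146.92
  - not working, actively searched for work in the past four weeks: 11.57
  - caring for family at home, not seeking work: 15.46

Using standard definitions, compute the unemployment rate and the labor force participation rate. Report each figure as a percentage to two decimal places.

Unemployment rate ≈ 6.29%; labor force participation rate ≈ 68.40%.

Employed = 25.56 + 146.92 = 172.48 million.
Unemployed = 11.57 million.
Labor force = 172.48 + 11.57 = 184.05 million.
Not in labor force = 1.50 + 13.51 + 54.56 + 15.46 = 85.03 million (those not working and not actively searching are outside the labor force — including those who want a job but have given up searching).
Civilian working-age population = 184.05 + 85.03 = 269.08 million.
Unemployment rate = 11.57 / 184.05 = 6.29%.
Labor force participation rate = 184.05 / 269.08 = 68.40%.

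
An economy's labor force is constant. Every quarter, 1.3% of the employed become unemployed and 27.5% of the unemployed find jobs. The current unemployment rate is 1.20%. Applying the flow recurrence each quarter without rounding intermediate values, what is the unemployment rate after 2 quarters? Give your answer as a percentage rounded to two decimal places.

With a fixed labor force, u_{t+1} = u_t + s·(1−u_t) − f·u_t = u_t·(1−s−f) + s.
Here 1−s−f = 0.712 and s = 0.013.
u_1 = 0.012000 × 0.712 + 0.013 = 0.021544.
u_2 = 0.021544 × 0.712 + 0.013 = 0.028339.

Unemployment rate after two quarters ≈ 2.83%.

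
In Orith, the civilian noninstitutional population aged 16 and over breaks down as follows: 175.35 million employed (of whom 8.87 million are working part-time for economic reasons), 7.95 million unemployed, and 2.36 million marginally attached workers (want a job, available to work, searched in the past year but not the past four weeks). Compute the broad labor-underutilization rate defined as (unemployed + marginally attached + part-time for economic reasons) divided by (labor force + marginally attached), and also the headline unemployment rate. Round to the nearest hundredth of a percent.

Broad underutilization rate ≈ 10.33%; headline unemployment rate ≈ 4.34%.

Labor force = 175.35 + 7.95 = 183.30 million.
Numerator = 7.95 + 2.36 + 8.87 = 19.18 million.
Denominator = 183.30 + 2.36 = 185.66 million.
Broad rate = 19.18 / 185.66 = 10.33%.
Headline unemployment rate = 7.95 / 183.30 = 4.34%.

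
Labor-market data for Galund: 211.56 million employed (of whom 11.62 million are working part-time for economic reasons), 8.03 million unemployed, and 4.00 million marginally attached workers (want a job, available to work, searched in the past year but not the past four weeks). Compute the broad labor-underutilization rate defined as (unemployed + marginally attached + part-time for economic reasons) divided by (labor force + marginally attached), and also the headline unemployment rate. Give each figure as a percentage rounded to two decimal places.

Labor force = 211.56 + 8.03 = 219.59 million.
Numerator = 8.03 + 4.00 + 11.62 = 23.65 million.
Denominator = 219.59 + 4.00 = 223.59 million.
Broad rate = 23.65 / 223.59 = 10.58%.
Headline unemployment rate = 8.03 / 219.59 = 3.66%.

Broad underutilization rate ≈ 10.58%; headline unemployment rate ≈ 3.66%.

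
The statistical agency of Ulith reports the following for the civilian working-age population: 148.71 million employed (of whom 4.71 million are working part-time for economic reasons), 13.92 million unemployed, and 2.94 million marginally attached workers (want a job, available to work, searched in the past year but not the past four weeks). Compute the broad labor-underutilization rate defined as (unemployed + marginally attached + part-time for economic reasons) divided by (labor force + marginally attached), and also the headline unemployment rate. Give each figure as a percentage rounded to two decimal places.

Broad underutilization rate ≈ 13.03%; headline unemployment rate ≈ 8.56%.

Labor force = 148.71 + 13.92 = 162.63 million.
Numerator = 13.92 + 2.94 + 4.71 = 21.57 million.
Denominator = 162.63 + 2.94 = 165.57 million.
Broad rate = 21.57 / 165.57 = 13.03%.
Headline unemployment rate = 13.92 / 162.63 = 8.56%.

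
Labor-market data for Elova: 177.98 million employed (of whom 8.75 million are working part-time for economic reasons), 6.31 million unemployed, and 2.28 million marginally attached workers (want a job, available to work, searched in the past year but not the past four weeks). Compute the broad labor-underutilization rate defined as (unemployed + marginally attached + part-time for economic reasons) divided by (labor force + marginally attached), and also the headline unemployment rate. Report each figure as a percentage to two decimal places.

Labor force = 177.98 + 6.31 = 184.29 million.
Numerator = 6.31 + 2.28 + 8.75 = 17.34 million.
Denominator = 184.29 + 2.28 = 186.57 million.
Broad rate = 17.34 / 186.57 = 9.29%.
Headline unemployment rate = 6.31 / 184.29 = 3.42%.

Broad underutilization rate ≈ 9.29%; headline unemployment rate ≈ 3.42%.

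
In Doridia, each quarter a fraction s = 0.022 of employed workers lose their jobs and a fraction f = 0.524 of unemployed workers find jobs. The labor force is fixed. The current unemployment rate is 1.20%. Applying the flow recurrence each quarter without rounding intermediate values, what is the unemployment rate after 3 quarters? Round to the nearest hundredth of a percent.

With a fixed labor force, u_{t+1} = u_t + s·(1−u_t) − f·u_t = u_t·(1−s−f) + s.
Here 1−s−f = 0.454 and s = 0.022.
u_1 = 0.012000 × 0.454 + 0.022 = 0.027448.
u_2 = 0.027448 × 0.454 + 0.022 = 0.034461.
u_3 = 0.034461 × 0.454 + 0.022 = 0.037645.

Unemployment rate after three quarters ≈ 3.76%.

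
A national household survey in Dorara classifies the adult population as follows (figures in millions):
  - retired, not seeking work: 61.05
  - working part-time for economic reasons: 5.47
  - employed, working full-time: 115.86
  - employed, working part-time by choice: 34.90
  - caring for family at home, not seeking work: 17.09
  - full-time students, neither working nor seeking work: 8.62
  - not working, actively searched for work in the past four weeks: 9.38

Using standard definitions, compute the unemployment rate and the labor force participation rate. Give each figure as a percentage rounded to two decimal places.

Employed = 5.47 + 115.86 + 34.90 = 156.23 million (anyone who worked, including part-time for economic reasons, counts as employed).
Unemployed = 9.38 million.
Labor force = 156.23 + 9.38 = 165.61 million.
Not in labor force = 61.05 + 17.09 + 8.62 = 86.76 million (those not working and not actively searching are outside the labor force).
Civilian working-age population = 165.61 + 86.76 = 252.37 million.
Unemployment rate = 9.38 / 165.61 = 5.66%.
Labor force participation rate = 165.61 / 252.37 = 65.62%.

Unemployment rate ≈ 5.66%; labor force participation rate ≈ 65.62%.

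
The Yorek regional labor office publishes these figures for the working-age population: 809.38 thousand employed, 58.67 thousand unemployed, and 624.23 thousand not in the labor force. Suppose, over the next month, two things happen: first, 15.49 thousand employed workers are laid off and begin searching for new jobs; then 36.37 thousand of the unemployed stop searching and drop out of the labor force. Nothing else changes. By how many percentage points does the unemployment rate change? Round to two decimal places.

Initially, labor force = 809.38 + 58.67 = 868.05 thousand, so u = 58.67/868.05 = 6.76%.
After the first change, employed falls and unemployed rises by 15.49; labor force unchanged → E = 793.89, U = 74.16, labor force = 868.05 thousand.
After the second change, unemployed and labor force both fall by 36.37 → E = 793.89, U = 37.79, labor force = 831.68 thousand.
New unemployment rate = 37.79 / 831.68 = 4.54%.
Change = 4.54% − 6.76% = −2.22 percentage points.

The unemployment rate changes by −2.22 percentage points.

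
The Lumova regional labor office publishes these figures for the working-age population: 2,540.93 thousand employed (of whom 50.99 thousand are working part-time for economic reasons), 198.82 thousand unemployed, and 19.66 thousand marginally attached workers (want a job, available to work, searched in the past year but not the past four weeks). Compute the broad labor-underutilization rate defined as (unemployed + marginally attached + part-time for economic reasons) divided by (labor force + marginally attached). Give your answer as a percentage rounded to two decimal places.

Labor force = 2,540.93 + 198.82 = 2,739.75 thousand.
Numerator = 198.82 + 19.66 + 50.99 = 269.47 thousand.
Denominator = 2,739.75 + 19.66 = 2,759.41 thousand.
Broad rate = 269.47 / 2,759.41 = 9.77%.

Broad underutilization rate ≈ 9.77%.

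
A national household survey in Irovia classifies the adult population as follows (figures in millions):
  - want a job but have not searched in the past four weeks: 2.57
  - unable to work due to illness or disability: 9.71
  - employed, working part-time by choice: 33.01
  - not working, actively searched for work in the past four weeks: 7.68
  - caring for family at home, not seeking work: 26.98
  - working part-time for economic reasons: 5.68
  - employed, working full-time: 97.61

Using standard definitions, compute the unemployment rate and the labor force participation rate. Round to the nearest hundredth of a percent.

Employed = 33.01 + 5.68 + 97.61 = 136.30 million (anyone who worked, including part-time for economic reasons, counts as employed).
Unemployed = 7.68 million.
Labor force = 136.30 + 7.68 = 143.98 million.
Not in labor force = 2.57 + 9.71 + 26.98 = 39.26 million (those not working and not actively searching are outside the labor force — including those who want a job but have given up searching).
Civilian working-age population = 143.98 + 39.26 = 183.24 million.
Unemployment rate = 7.68 / 143.98 = 5.33%.
Labor force participation rate = 143.98 / 183.24 = 78.57%.

Unemployment rate ≈ 5.33%; labor force participation rate ≈ 78.57%.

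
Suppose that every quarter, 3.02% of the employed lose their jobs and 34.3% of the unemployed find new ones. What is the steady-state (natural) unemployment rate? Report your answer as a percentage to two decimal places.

At steady state the flows balance: s·E = f·U, so U/(E+U) = s/(s+f).
u* = 3.02 / (3.02 + 34.3) = 3.02 / 37.32 = 8.09%.

Steady-state unemployment rate ≈ 8.09%.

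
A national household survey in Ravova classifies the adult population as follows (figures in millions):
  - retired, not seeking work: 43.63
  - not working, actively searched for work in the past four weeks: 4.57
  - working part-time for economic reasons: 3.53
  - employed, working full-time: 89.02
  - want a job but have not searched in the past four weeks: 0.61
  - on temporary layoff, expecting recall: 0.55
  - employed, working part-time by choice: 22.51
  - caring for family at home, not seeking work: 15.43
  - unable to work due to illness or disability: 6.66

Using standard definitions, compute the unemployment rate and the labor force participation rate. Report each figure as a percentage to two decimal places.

Employed = 3.53 + 89.02 + 22.51 = 115.06 million (anyone who worked, including part-time for economic reasons, counts as employed).
Unemployed = 4.57 + 0.55 = 5.12 million (jobless and actively searching, or on temporary layoff).
Labor force = 115.06 + 5.12 = 120.18 million.
Not in labor force = 43.63 + 0.61 + 15.43 + 6.66 = 66.33 million (those not working and not actively searching are outside the labor force — including those who want a job but have given up searching).
Civilian working-age population = 120.18 + 66.33 = 186.51 million.
Unemployment rate = 5.12 / 120.18 = 4.26%.
Labor force participation rate = 120.18 / 186.51 = 64.44%.

Unemployment rate ≈ 4.26%; labor force participation rate ≈ 64.44%.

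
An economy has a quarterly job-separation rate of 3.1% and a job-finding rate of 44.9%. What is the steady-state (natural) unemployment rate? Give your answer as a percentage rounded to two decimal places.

At steady state the flows balance: s·E = f·U, so U/(E+U) = s/(s+f).
u* = 3.1 / (3.1 + 44.9) = 3.1 / 48.00 = 6.46%.

Steady-state unemployment rate ≈ 6.46%.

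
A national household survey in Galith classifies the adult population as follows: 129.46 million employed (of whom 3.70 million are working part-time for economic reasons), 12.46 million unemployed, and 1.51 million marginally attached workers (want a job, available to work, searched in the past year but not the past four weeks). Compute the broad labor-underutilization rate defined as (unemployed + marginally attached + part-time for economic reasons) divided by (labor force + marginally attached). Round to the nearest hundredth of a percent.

Labor force = 129.46 + 12.46 = 141.92 million.
Numerator = 12.46 + 1.51 + 3.70 = 17.67 million.
Denominator = 141.92 + 1.51 = 143.43 million.
Broad rate = 17.67 / 143.43 = 12.32%.

Broad underutilization rate ≈ 12.32%.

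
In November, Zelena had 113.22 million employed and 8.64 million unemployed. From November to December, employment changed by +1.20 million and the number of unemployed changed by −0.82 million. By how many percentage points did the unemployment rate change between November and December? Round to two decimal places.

November: labor force = 113.22 + 8.64 = 121.86; u = 8.64/121.86 = 7.09%.
December: labor force = 114.42 + 7.82 = 122.24; u = 7.82/122.24 = 6.40%.
Change = 6.40% − 7.09% = −0.69 pp.

The unemployment rate changed by −0.69 percentage points.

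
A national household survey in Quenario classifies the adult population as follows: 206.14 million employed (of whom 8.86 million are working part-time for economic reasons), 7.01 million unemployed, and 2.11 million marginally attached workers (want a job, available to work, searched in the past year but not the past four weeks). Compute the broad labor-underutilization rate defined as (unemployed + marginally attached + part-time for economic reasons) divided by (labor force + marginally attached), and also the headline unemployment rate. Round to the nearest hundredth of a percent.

Broad underutilization rate ≈ 8.35%; headline unemployment rate ≈ 3.29%.

Labor force = 206.14 + 7.01 = 213.15 million.
Numerator = 7.01 + 2.11 + 8.86 = 17.98 million.
Denominator = 213.15 + 2.11 = 215.26 million.
Broad rate = 17.98 / 215.26 = 8.35%.
Headline unemployment rate = 7.01 / 213.15 = 3.29%.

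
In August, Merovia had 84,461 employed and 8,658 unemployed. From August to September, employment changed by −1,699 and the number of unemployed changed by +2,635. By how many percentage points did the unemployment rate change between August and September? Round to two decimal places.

The unemployment rate changed by +2.71 percentage points.

August: labor force = 84,461 + 8,658 = 93,119; u = 8,658/93,119 = 9.30%.
September: labor force = 82,762 + 11,293 = 94,055; u = 11,293/94,055 = 12.01%.
Change = 12.01% − 9.30% = +2.71 pp.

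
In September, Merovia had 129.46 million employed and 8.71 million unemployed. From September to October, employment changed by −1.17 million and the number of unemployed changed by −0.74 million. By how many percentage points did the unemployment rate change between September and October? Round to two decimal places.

The unemployment rate changed by −0.45 percentage points.

September: labor force = 129.46 + 8.71 = 138.17; u = 8.71/138.17 = 6.30%.
October: labor force = 128.29 + 7.97 = 136.26; u = 7.97/136.26 = 5.85%.
Change = 5.85% − 6.30% = −0.45 pp.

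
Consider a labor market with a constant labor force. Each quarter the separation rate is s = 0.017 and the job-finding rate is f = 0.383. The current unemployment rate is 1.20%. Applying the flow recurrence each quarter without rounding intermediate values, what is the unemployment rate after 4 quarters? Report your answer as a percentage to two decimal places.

Unemployment rate after four quarters ≈ 3.85%.

With a fixed labor force, u_{t+1} = u_t + s·(1−u_t) − f·u_t = u_t·(1−s−f) + s.
Here 1−s−f = 0.600 and s = 0.017.
u_1 = 0.012000 × 0.600 + 0.017 = 0.024200.
u_2 = 0.024200 × 0.600 + 0.017 = 0.031520.
u_3 = 0.031520 × 0.600 + 0.017 = 0.035912.
u_4 = 0.035912 × 0.600 + 0.017 = 0.038547.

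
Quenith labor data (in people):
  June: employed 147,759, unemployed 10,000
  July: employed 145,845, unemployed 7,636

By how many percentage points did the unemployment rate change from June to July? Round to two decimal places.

The unemployment rate changed by −1.36 percentage points.

June: labor force = 147,759 + 10,000 = 157,759; u = 10,000/157,759 = 6.34%.
July: labor force = 145,845 + 7,636 = 153,481; u = 7,636/153,481 = 4.98%.
Change = 4.98% − 6.34% = −1.36 pp.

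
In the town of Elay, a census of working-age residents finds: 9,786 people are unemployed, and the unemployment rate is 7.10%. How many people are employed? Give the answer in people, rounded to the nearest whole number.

About 128,045 are employed.

Labor force = U / u = 9,786 / 0.0710 ≈ 137,831.
Employed = labor force − unemployed = 137,831 − 9,786 = 128,045.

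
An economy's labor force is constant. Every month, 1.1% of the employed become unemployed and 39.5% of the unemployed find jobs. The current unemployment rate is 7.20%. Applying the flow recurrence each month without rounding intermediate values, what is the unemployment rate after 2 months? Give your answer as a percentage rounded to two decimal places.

With a fixed labor force, u_{t+1} = u_t + s·(1−u_t) − f·u_t = u_t·(1−s−f) + s.
Here 1−s−f = 0.594 and s = 0.011.
u_1 = 0.072000 × 0.594 + 0.011 = 0.053768.
u_2 = 0.053768 × 0.594 + 0.011 = 0.042938.

Unemployment rate after two months ≈ 4.29%.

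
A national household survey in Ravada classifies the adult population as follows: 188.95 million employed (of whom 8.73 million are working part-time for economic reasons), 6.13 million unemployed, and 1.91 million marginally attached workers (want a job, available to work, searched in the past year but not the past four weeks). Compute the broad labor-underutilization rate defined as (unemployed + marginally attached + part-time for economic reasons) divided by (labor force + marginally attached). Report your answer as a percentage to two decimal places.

Broad underutilization rate ≈ 8.51%.

Labor force = 188.95 + 6.13 = 195.08 million.
Numerator = 6.13 + 1.91 + 8.73 = 16.77 million.
Denominator = 195.08 + 1.91 = 196.99 million.
Broad rate = 16.77 / 196.99 = 8.51%.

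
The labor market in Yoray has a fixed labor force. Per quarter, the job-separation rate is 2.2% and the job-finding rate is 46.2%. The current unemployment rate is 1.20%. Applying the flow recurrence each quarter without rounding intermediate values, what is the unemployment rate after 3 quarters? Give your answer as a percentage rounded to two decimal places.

With a fixed labor force, u_{t+1} = u_t + s·(1−u_t) − f·u_t = u_t·(1−s−f) + s.
Here 1−s−f = 0.516 and s = 0.022.
u_1 = 0.012000 × 0.516 + 0.022 = 0.028192.
u_2 = 0.028192 × 0.516 + 0.022 = 0.036547.
u_3 = 0.036547 × 0.516 + 0.022 = 0.040858.

Unemployment rate after three quarters ≈ 4.09%.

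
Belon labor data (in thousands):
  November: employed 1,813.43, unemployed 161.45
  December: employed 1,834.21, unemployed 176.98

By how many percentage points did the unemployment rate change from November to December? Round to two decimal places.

The unemployment rate changed by +0.62 percentage points.

November: labor force = 1,813.43 + 161.45 = 1,974.88; u = 161.45/1,974.88 = 8.18%.
December: labor force = 1,834.21 + 176.98 = 2,011.19; u = 176.98/2,011.19 = 8.80%.
Change = 8.80% − 8.18% = +0.62 pp.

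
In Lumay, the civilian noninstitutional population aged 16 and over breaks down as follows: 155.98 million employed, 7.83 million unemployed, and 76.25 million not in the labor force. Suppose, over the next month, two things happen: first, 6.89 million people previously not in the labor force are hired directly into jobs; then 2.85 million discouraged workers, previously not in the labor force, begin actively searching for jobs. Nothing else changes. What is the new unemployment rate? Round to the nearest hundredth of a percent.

New unemployment rate ≈ 6.15%.

Initially, labor force = 155.98 + 7.83 = 163.81 million, so u = 7.83/163.81 = 4.78%.
After the first change, employed and labor force both rise by 6.89; unemployed unchanged → E = 162.87, U = 7.83, labor force = 170.70 million.
After the second change, unemployed and labor force both rise by 2.85 → E = 162.87, U = 10.68, labor force = 173.55 million.
New unemployment rate = 10.68 / 173.55 = 6.15%.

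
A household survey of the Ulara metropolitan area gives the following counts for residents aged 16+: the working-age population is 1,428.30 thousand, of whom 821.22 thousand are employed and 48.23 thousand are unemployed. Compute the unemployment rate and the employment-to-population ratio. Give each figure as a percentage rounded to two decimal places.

Labor force = employed + unemployed = 821.22 + 48.23 = 869.45 thousand.
Unemployment rate = 48.23 / 869.45 = 5.55%.
Employment-population ratio = 821.22 / 1,428.30 = 57.50%.

Unemployment rate ≈ 5.55%; employment-population ratio ≈ 57.50%.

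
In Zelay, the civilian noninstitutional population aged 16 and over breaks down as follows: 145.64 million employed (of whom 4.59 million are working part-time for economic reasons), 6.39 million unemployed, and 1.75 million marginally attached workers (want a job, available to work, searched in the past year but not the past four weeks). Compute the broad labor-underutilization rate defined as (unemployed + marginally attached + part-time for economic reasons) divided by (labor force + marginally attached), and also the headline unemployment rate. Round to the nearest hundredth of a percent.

Labor force = 145.64 + 6.39 = 152.03 million.
Numerator = 6.39 + 1.75 + 4.59 = 12.73 million.
Denominator = 152.03 + 1.75 = 153.78 million.
Broad rate = 12.73 / 153.78 = 8.28%.
Headline unemployment rate = 6.39 / 152.03 = 4.20%.

Broad underutilization rate ≈ 8.28%; headline unemployment rate ≈ 4.20%.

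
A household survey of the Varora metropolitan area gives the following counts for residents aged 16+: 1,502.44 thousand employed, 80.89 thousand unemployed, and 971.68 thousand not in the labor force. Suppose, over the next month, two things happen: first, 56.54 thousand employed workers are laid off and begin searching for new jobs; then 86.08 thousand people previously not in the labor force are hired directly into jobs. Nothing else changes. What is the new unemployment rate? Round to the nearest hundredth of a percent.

Initially, labor force = 1,502.44 + 80.89 = 1,583.33 thousand, so u = 80.89/1,583.33 = 5.11%.
After the first change, employed falls and unemployed rises by 56.54; labor force unchanged → E = 1,445.90, U = 137.43, labor force = 1,583.33 thousand.
After the second change, employed and labor force both rise by 86.08; unemployed unchanged → E = 1,531.98, U = 137.43, labor force = 1,669.41 thousand.
New unemployment rate = 137.43 / 1,669.41 = 8.23%.

New unemployment rate ≈ 8.23%.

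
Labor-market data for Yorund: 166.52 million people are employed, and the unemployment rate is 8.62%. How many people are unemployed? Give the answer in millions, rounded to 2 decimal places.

About 15.71 million are unemployed.

Let U be the number unemployed. The labor force is E + U, and U/(E+U) = 0.0862.
So U = 0.0862 × 166.52 / (1 − 0.0862) = 14.3540 / 0.9138 ≈ 15.71 million.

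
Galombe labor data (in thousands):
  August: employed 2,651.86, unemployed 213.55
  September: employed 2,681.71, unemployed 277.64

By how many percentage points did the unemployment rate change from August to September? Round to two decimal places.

The unemployment rate changed by +1.93 percentage points.

August: labor force = 2,651.86 + 213.55 = 2,865.41; u = 213.55/2,865.41 = 7.45%.
September: labor force = 2,681.71 + 277.64 = 2,959.35; u = 277.64/2,959.35 = 9.38%.
Change = 9.38% − 7.45% = +1.93 pp.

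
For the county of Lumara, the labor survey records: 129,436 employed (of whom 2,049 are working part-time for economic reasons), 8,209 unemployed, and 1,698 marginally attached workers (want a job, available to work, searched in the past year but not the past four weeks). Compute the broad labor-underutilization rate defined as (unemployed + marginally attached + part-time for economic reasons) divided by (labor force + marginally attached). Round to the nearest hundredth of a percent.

Labor force = 129,436 + 8,209 = 137,645.
Numerator = 8,209 + 1,698 + 2,049 = 11,956.
Denominator = 137,645 + 1,698 = 139,343.
Broad rate = 11,956 / 139,343 = 8.58%.

Broad underutilization rate ≈ 8.58%.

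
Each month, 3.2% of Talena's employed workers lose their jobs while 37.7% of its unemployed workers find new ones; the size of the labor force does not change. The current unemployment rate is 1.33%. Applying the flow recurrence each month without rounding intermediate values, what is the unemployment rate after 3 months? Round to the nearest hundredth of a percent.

Unemployment rate after three months ≈ 6.48%.

With a fixed labor force, u_{t+1} = u_t + s·(1−u_t) − f·u_t = u_t·(1−s−f) + s.
Here 1−s−f = 0.591 and s = 0.032.
u_1 = 0.013300 × 0.591 + 0.032 = 0.039860.
u_2 = 0.039860 × 0.591 + 0.032 = 0.055557.
u_3 = 0.055557 × 0.591 + 0.032 = 0.064834.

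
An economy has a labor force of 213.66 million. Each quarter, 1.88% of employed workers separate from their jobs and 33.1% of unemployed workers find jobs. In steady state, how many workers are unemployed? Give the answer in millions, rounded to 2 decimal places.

Steady-state unemployment rate u* = s/(s+f) = 1.88/(1.88+33.1) = 0.053745.
Unemployed = u* × labor force = 0.053745 × 213.66 ≈ 11.48 million.

About 11.48 million are unemployed in steady state.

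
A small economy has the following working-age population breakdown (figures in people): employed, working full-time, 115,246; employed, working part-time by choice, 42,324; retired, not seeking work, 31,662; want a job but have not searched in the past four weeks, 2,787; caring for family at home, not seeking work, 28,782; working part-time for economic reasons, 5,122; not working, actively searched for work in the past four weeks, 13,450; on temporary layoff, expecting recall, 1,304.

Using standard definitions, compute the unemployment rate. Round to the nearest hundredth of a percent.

Employed = 115,246 + 42,324 + 5,122 = 162,692 (anyone who worked, including part-time for economic reasons, counts as employed).
Unemployed = 13,450 + 1,304 = 14,754 (jobless and actively searching, or on temporary layoff).
Labor force = 162,692 + 14,754 = 177,446.
Unemployment rate = 14,754 / 177,446 = 8.31%.

Unemployment rate ≈ 8.31%.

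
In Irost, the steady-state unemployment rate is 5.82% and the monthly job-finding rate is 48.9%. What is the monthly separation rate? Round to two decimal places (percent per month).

From u* = s/(s+f): s = u·f/(1−u).
s = 0.0582 × 48.9 / (1 − 0.0582) = 2.8460 / 0.9418 ≈ 3.02% per month.

Separation rate ≈ 3.02% per month.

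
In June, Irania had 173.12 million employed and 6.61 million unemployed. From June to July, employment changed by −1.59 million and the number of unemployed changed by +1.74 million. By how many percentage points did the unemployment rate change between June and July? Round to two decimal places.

June: labor force = 173.12 + 6.61 = 179.73; u = 6.61/179.73 = 3.68%.
July: labor force = 171.53 + 8.35 = 179.88; u = 8.35/179.88 = 4.64%.
Change = 4.64% − 3.68% = +0.96 pp.

The unemployment rate changed by +0.96 percentage points.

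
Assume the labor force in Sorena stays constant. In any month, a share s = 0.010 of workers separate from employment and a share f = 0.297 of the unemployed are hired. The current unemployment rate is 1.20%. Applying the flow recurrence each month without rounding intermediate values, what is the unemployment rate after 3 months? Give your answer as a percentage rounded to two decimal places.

With a fixed labor force, u_{t+1} = u_t + s·(1−u_t) − f·u_t = u_t·(1−s−f) + s.
Here 1−s−f = 0.693 and s = 0.010.
u_1 = 0.012000 × 0.693 + 0.010 = 0.018316.
u_2 = 0.018316 × 0.693 + 0.010 = 0.022693.
u_3 = 0.022693 × 0.693 + 0.010 = 0.025726.

Unemployment rate after three months ≈ 2.57%.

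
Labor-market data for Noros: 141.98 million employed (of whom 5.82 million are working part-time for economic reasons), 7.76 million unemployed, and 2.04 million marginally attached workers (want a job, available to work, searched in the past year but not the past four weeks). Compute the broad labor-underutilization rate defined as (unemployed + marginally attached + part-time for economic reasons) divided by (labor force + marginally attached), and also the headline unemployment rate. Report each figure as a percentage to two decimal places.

Labor force = 141.98 + 7.76 = 149.74 million.
Numerator = 7.76 + 2.04 + 5.82 = 15.62 million.
Denominator = 149.74 + 2.04 = 151.78 million.
Broad rate = 15.62 / 151.78 = 10.29%.
Headline unemployment rate = 7.76 / 149.74 = 5.18%.

Broad underutilization rate ≈ 10.29%; headline unemployment rate ≈ 5.18%.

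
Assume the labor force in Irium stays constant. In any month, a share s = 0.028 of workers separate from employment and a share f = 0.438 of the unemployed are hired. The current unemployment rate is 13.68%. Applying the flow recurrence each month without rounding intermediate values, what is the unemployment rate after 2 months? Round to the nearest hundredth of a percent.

With a fixed labor force, u_{t+1} = u_t + s·(1−u_t) − f·u_t = u_t·(1−s−f) + s.
Here 1−s−f = 0.534 and s = 0.028.
u_1 = 0.136800 × 0.534 + 0.028 = 0.101051.
u_2 = 0.101051 × 0.534 + 0.028 = 0.081961.

Unemployment rate after two months ≈ 8.20%.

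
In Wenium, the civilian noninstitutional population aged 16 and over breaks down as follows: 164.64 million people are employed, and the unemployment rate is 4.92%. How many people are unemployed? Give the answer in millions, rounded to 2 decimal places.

Let U be the number unemployed. The labor force is E + U, and U/(E+U) = 0.0492.
So U = 0.0492 × 164.64 / (1 − 0.0492) = 8.1003 / 0.9508 ≈ 8.52 million.

About 8.52 million are unemployed.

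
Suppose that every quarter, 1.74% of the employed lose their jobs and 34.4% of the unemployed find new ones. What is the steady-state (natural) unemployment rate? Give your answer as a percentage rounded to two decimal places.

Steady-state unemployment rate ≈ 4.81%.

At steady state the flows balance: s·E = f·U, so U/(E+U) = s/(s+f).
u* = 1.74 / (1.74 + 34.4) = 1.74 / 36.14 = 4.81%.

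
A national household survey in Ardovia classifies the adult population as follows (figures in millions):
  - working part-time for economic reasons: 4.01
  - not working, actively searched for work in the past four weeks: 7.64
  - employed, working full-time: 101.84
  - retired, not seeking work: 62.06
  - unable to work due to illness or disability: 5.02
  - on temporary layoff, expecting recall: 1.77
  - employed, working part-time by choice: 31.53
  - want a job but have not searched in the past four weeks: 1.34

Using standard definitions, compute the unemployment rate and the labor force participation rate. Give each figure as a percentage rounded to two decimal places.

Unemployment rate ≈ 6.41%; labor force participation rate ≈ 68.21%.

Employed = 4.01 + 101.84 + 31.53 = 137.38 million (anyone who worked, including part-time for economic reasons, counts as employed).
Unemployed = 7.64 + 1.77 = 9.41 million (jobless and actively searching, or on temporary layoff).
Labor force = 137.38 + 9.41 = 146.79 million.
Not in labor force = 62.06 + 5.02 + 1.34 = 68.42 million (those not working and not actively searching are outside the labor force — including those who want a job but have given up searching).
Civilian working-age population = 146.79 + 68.42 = 215.21 million.
Unemployment rate = 9.41 / 146.79 = 6.41%.
Labor force participation rate = 146.79 / 215.21 = 68.21%.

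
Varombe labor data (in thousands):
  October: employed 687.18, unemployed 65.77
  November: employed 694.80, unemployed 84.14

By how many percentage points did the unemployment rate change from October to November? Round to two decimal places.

The unemployment rate changed by +2.07 percentage points.

October: labor force = 687.18 + 65.77 = 752.95; u = 65.77/752.95 = 8.73%.
November: labor force = 694.80 + 84.14 = 778.94; u = 84.14/778.94 = 10.80%.
Change = 10.80% − 8.73% = +2.07 pp.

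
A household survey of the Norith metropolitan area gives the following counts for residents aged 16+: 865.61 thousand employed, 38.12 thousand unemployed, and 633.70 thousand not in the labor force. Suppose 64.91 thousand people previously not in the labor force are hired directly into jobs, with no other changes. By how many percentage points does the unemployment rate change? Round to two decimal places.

The unemployment rate changes by −0.28 percentage points.

Initially, labor force = 865.61 + 38.12 = 903.73 thousand, so u = 38.12/903.73 = 4.22%.
After the change, employed and labor force both rise by 64.91; unemployed unchanged → E = 930.52, U = 38.12, labor force = 968.64 thousand.
New unemployment rate = 38.12 / 968.64 = 3.94%.
Change = 3.94% − 4.22% = −0.28 percentage points.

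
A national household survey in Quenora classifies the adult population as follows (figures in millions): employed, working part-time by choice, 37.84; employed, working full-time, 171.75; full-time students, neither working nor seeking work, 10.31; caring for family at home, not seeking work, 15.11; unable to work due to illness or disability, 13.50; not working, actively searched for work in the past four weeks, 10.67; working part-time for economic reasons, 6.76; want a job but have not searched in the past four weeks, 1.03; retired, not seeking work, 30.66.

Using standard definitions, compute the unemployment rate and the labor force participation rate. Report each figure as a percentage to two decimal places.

Employed = 37.84 + 171.75 + 6.76 = 216.35 million (anyone who worked, including part-time for economic reasons, counts as employed).
Unemployed = 10.67 million.
Labor force = 216.35 + 10.67 = 227.02 million.
Not in labor force = 10.31 + 15.11 + 13.50 + 1.03 + 30.66 = 70.61 million (those not working and not actively searching are outside the labor force — including those who want a job but have given up searching).
Civilian working-age population = 227.02 + 70.61 = 297.63 million.
Unemployment rate = 10.67 / 227.02 = 4.70%.
Labor force participation rate = 227.02 / 297.63 = 76.28%.

Unemployment rate ≈ 4.70%; labor force participation rate ≈ 76.28%.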